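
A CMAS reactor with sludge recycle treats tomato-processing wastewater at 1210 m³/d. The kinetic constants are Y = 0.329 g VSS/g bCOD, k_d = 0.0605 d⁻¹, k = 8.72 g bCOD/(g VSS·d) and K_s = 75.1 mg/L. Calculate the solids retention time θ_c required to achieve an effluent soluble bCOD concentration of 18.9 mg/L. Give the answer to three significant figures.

θ_c ≈ 1.94 d

Specific growth rate at S = 18.9 mg/L: μ = YkS/(K_s+S) = 0.329·8.72·18.9/(75.1+18.9) = 0.5768 d⁻¹.
Then 1/θ_c = μ − k_d = 0.5768 − 0.0605 = 0.5163 d⁻¹, giving θ_c = 1.937 d.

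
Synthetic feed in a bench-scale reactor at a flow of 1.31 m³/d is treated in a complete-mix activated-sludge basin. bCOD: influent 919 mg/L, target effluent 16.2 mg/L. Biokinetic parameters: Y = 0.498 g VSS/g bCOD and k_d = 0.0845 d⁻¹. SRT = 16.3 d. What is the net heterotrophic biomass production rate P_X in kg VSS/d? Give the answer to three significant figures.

P_X ≈ 0.248 kg VSS/d

Correct the yield for decay: Y_obs = Y/(1 + k_d θ_c) = 0.498 / (1 + 0.0845 × 16.3) = 0.498 / 2.377 = 0.2095.
ΔS = 919 − 16.2 = 902.8 mg/L, so the substrate removal rate is 1.31 × 902.8/1000 = 1.183 kg bCOD/d.
Net biomass production P_X = Y_obs × Q·(S₀ − S) = 0.2095 × 1.183 = 0.2477 kg VSS/d.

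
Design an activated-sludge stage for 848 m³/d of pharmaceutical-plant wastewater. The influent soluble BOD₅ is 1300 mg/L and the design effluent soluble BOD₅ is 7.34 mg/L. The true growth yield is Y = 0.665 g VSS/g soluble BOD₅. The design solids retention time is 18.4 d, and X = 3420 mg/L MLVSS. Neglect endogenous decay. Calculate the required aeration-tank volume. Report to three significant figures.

V ≈ 3920 m³

With k_d = 0 the design equation reduces to V = Y Q (S₀−S) θ_c / X = 0.665 × 848 × (1300 − 7.34) × 18.4 / 3420 = 3922 m³.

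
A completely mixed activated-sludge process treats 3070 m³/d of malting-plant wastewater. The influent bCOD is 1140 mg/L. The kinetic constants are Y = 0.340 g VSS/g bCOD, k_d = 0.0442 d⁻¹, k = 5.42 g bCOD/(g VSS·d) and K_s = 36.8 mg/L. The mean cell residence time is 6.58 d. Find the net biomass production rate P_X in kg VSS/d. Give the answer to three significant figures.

P_X ≈ 918 kg VSS/d

From the Monod/SRT balance for a CMAS, S = K_s·(1+k_d θ_c)/[θ_c·(Y k − k_d) − 1] = 36.8 × (1 + 0.0442 × 6.58) / [6.58 × (0.340 × 5.42 − 0.0442) − 1] = 47.50 / 10.83 = 4.384 mg/L.
Correct the yield for decay: Y_obs = Y/(1 + k_d θ_c) = 0.340 / (1 + 0.0442 × 6.58) = 0.340 / 1.291 = 0.2634.
Mass of bCOD removed per day: Q(S₀ − S) = 3070 × 1136 g/m³ = 3486 kg/d.
P_X = Y_obs · Q(S₀ − S) = 0.2634 × 3486 = 918.3 kg VSS/d.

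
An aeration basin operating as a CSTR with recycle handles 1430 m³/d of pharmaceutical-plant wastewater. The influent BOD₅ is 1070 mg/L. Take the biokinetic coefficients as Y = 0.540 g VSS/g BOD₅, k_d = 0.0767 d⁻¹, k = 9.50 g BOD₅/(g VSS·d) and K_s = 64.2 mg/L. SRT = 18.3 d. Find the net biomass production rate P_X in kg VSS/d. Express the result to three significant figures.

From the Monod/SRT balance for a CMAS, S = K_s·(1+k_d θ_c)/[θ_c·(Y k − k_d) − 1] = 64.2 × (1 + 0.0767 × 18.3) / [18.3 × (0.540 × 9.50 − 0.0767) − 1] = 154.3 / 91.48 = 1.687 mg/L.
Correct the yield for decay: Y_obs = Y/(1 + k_d θ_c) = 0.540 / (1 + 0.0767 × 18.3) = 0.540 / 2.404 = 0.2247.
ΔS = 1070 − 1.69 = 1068 mg/L, so the substrate removal rate is 1430 × 1068/1000 = 1528 kg BOD₅/d.
Biomass produced: P_X = Y_obs·Q·ΔS = 0.2247 × 1528 ≈ 343.2 kg VSS/d.

P_X ≈ 343 kg VSS/d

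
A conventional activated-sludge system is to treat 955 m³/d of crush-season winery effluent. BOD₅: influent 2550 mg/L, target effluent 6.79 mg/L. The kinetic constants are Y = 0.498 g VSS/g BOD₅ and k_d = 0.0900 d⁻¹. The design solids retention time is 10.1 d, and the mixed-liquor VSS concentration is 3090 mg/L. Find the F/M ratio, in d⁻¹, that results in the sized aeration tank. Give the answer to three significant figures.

F/M ≈ 0.381 d⁻¹

Rearranging the biomass balance for a CMAS with decay, V = Y·Q·ΔS·θ_c / [X·(1+k_d θ_c)] = 0.498 × 955 × (2550 − 6.79) × 10.1 / [3090 × (1 + 0.0900 × 10.1)] = 1.22×10^7 / 5899 = 2071 m³.
Food-to-microorganism ratio F/M = Q S₀ / (V X) = 955 × 2550 / (2071 × 3090) = 0.3806 d⁻¹.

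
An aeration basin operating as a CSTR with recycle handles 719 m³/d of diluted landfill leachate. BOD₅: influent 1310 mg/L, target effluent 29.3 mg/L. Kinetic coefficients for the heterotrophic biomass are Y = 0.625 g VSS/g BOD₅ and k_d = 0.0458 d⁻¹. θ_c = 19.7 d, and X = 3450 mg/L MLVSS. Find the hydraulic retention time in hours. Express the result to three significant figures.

τ ≈ 57.7 h

Steady-state biomass mass balance: V·X·(1 + k_d·θ_c) = Y·Q·(S₀ − S)·θ_c, so V = 0.625 × 719 × (1310 − 29.3) × 19.7 / [3450 × (1 + 0.0458 × 19.7)] = 1.13×10^7 / 6563 = 1728 m³.
τ = V/Q = 1728/719 = 2.403 d, or 57.67 h.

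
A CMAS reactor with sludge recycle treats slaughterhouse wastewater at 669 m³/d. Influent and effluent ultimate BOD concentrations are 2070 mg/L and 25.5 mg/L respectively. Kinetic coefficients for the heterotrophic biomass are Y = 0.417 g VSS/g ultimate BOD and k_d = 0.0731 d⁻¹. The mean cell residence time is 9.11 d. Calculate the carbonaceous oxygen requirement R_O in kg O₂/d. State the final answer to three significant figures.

R_O ≈ 882 kg O₂/d

The observed yield is Y_obs = Y/(1 + k_d·θ_c) = 0.417 / (1 + 0.0731 × 9.11) = 0.417 / 1.666 = 0.2503 g VSS per g ultimate BOD removed.
ΔS = 2070 − 25.5 = 2044 mg/L, so the substrate removal rate is 669 × 2044/1000 = 1368 kg ultimate BOD/d.
P_X = Y_obs·Q·(S₀ − S) = 0.2503 × 1368 = 342.4 kg VSS/d.
Carbonaceous O₂ demand = substrate oxidised − cell-mass equivalent = 1368 − 1.42 × 342.4 = 881.6 kg O₂/d.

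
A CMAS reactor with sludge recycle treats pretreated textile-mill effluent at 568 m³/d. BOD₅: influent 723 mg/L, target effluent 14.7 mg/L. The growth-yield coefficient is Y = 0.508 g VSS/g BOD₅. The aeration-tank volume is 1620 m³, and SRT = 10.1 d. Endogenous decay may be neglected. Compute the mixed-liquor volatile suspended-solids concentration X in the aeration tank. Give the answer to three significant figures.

Without decay, X = Y Q (S₀−S) θ_c / V = 0.508 × 568 × (723 − 14.7) × 10.1 / 1620 = 1274 mg/L.

X ≈ 1270 mg/L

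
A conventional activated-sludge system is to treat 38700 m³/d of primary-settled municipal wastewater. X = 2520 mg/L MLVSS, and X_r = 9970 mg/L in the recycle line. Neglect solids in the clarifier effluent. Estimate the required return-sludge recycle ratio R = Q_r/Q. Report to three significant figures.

Mass balance around the secondary clarifier (neglecting effluent solids): R = X / (X_r − X) = 2520 / (9970 − 2520) = 0.3383.

R ≈ 0.338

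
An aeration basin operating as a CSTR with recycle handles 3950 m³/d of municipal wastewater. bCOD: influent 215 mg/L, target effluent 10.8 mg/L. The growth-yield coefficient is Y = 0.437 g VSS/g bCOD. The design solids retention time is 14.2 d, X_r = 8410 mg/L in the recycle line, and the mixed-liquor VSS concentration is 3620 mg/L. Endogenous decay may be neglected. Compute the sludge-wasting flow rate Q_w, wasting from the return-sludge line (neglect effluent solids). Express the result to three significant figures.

Q_w ≈ 41.9 m³/d

V·X = Y·Q·ΔS·θ_c gives V = 0.437 × 3950 × (215 − 10.8) × 14.2 / 3620 = 1383 m³.
Wasting from the return line (neglecting effluent solids): Q_w = V·X / (θ_c·X_r) = 1383 × 3620 / (14.2 × 8410) = 41.91 m³/d.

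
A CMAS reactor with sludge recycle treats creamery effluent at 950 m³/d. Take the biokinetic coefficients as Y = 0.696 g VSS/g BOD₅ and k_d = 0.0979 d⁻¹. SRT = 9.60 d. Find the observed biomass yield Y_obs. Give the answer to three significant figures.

Correct the yield for decay: Y_obs = Y/(1 + k_d θ_c) = 0.696 / (1 + 0.0979 × 9.60) = 0.696 / 1.940 = 0.3588.

Y_obs ≈ 0.359 g VSS/g BOD₅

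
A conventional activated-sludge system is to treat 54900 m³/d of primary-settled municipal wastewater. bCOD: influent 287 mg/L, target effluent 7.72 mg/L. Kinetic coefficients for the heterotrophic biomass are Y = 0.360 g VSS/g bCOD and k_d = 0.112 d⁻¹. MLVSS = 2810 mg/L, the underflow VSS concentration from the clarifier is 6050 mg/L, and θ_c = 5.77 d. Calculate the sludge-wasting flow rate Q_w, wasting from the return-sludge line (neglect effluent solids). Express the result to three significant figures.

Rearranging the biomass balance for a CMAS with decay, V = Y·Q·ΔS·θ_c / [X·(1+k_d θ_c)] = 0.360 × 54900 × (287 − 7.72) × 5.77 / [2810 × (1 + 0.112 × 5.77)] = 3.18×10^7 / 4626 = 6885 m³.
θ_c = V·X/(Q_w·X_r) when wasting from the recycle, so Q_w = V·X/(θ_c·X_r) = 6885 × 2810 / (5.77 × 6050) = 554.2 m³/d.

Q_w ≈ 554 m³/d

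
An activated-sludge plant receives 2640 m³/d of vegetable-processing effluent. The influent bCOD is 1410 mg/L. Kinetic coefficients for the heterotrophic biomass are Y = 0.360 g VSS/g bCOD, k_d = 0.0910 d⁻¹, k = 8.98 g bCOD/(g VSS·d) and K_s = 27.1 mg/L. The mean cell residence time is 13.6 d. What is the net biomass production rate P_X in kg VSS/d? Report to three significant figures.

P_X ≈ 598 kg VSS/d

For a completely mixed reactor with recycle the Lawrence–McCarty relation gives S = K_s·(1 + k_d·θ_c) / [θ_c·(Y·k − k_d) − 1] = 27.1 × (1 + 0.0910 × 13.6) / [13.6 × (0.360 × 8.98 − 0.0910) − 1] = 60.64 / 41.73 = 1.453 mg/L.
Y_obs = Y / (1 + k_d θ_c) = 0.360 / (1 + 0.0910 × 13.6) = 0.360 / 2.238 = 0.1609.
Mass of bCOD removed per day: Q(S₀ − S) = 2640 × 1409 g/m³ = 3719 kg/d.
P_X = Y_obs · Q(S₀ − S) = 0.1609 × 3719 = 598.3 kg VSS/d.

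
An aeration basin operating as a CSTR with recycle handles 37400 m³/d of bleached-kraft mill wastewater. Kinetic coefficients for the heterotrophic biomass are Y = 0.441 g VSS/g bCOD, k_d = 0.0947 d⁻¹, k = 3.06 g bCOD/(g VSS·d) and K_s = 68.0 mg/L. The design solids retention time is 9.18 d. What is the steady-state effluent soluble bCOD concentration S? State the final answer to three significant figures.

S ≈ 12.1 mg/L

For a completely mixed reactor with recycle the Lawrence–McCarty relation gives S = K_s·(1 + k_d·θ_c) / [θ_c·(Y·k − k_d) − 1] = 68.0 × (1 + 0.0947 × 9.18) / [9.18 × (0.441 × 3.06 − 0.0947) − 1] = 127.1 / 10.52 = 12.08 mg/L.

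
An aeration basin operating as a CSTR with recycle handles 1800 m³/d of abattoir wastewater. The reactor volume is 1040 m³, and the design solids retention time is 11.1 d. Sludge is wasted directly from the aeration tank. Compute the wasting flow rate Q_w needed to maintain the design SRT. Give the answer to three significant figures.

Q_w ≈ 93.7 m³/d

For wasting at MLVSS concentration, Q_w = V/θ_c = 1040/11.1 = 93.69 m³/d.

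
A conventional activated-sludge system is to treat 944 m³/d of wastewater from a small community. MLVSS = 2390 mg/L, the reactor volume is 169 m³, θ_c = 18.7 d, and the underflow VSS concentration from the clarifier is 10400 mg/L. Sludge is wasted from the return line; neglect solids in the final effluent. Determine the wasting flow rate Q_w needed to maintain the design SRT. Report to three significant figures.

Wasting from the return line (neglecting effluent solids): Q_w = V·X / (θ_c·X_r) = 169.0 × 2390 / (18.7 × 10400) = 2.077 m³/d.

Q_w ≈ 2.08 m³/d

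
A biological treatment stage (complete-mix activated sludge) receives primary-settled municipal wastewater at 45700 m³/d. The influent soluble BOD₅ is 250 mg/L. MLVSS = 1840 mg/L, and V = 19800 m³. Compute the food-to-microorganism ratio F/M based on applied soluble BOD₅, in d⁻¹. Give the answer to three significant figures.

F/M ≈ 0.314 d⁻¹

F/M = Q·S₀ / (V·X) = 45700 × 250 / (19800 × 1840) = 0.3136 g soluble BOD₅·(g VSS·d)⁻¹.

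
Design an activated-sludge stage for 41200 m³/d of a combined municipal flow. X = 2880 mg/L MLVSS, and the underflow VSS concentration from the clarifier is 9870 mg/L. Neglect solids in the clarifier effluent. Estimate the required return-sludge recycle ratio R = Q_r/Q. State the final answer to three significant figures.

R ≈ 0.412

Mass balance around the secondary clarifier (neglecting effluent solids): R = X / (X_r − X) = 2880 / (9870 − 2880) = 0.4120.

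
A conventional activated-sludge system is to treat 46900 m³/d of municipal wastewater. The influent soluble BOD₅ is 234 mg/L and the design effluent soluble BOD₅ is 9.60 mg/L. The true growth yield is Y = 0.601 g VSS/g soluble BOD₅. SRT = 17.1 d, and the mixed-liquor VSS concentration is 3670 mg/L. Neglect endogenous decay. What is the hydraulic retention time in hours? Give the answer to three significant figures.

Biomass mass balance (decay neglected): V·X = Y·Q·(S₀ − S)·θ_c, so V = 0.601 × 46900 × (234 − 9.60) × 17.1 / 3670 = 29471 m³.
HRT = V/Q = 29471 m³ / 46900 m³·d⁻¹ = 0.6284 d × 24 = 15.08 h.

τ ≈ 15.1 h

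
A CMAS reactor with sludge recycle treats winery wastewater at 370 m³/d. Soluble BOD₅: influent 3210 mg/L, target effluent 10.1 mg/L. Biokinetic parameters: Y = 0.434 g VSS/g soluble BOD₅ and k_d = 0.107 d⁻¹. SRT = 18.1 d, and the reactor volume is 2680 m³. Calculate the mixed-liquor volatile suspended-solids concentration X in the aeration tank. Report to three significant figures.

Solving the biomass balance for X: X = Y Q (S₀−S) θ_c / [V (1+k_d θ_c)] = 0.434 × 370 × (3210 − 10.1) × 18.1 / [2680 × (1 + 0.107 × 18.1)] = 1182 mg/L.

X ≈ 1180 mg/L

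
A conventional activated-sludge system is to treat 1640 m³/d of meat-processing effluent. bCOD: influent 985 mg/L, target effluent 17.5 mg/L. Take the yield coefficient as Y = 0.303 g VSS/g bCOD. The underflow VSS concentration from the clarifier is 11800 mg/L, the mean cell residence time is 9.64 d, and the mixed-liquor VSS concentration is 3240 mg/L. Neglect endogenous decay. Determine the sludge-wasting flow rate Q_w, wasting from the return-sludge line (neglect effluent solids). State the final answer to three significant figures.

Q_w ≈ 40.7 m³/d

Biomass mass balance (decay neglected): V·X = Y·Q·(S₀ − S)·θ_c, so V = 0.303 × 1640 × (985 − 17.5) × 9.64 / 3240 = 1430 m³.
Q_w = (V·X)/(θ_c X_r) = 1430 × 3240 / (9.64 × 11800) = 40.74 m³/d.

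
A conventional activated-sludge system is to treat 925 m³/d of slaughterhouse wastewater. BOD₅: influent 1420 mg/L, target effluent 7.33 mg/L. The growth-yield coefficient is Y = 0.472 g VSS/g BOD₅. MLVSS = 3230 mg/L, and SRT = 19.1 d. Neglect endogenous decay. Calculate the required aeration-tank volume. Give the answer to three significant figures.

V ≈ 3650 m³

With k_d = 0 the design equation reduces to V = Y Q (S₀−S) θ_c / X = 0.472 × 925 × (1420 − 7.33) × 19.1 / 3230 = 3647 m³.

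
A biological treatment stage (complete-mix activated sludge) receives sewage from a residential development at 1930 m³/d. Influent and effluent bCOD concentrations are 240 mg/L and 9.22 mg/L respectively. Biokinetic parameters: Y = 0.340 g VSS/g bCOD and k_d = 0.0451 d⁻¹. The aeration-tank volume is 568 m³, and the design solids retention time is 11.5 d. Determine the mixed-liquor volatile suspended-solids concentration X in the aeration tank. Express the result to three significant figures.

Solving the biomass balance for X: X = Y Q (S₀−S) θ_c / [V (1+k_d θ_c)] = 0.340 × 1930 × (240 − 9.22) × 11.5 / [568 × (1 + 0.0451 × 11.5)] = 2019 mg/L.

X ≈ 2020 mg/L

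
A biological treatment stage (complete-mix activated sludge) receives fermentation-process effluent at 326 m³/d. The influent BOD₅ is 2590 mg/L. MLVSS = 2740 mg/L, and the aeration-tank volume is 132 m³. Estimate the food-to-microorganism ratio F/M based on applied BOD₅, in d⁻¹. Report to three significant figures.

F/M = Q·S₀ / (V·X) = 326 × 2590 / (132.0 × 2740) = 2.334 g BOD₅·(g VSS·d)⁻¹.

F/M ≈ 2.33 d⁻¹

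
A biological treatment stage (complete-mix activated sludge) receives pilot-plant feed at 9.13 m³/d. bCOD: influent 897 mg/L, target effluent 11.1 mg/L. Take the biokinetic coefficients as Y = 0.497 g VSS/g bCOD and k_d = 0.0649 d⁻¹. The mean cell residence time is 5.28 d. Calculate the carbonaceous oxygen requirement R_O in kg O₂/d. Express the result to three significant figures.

R_O ≈ 3.84 kg O₂/d

The observed yield is Y_obs = Y/(1 + k_d·θ_c) = 0.497 / (1 + 0.0649 × 5.28) = 0.497 / 1.343 = 0.3702 g VSS per g bCOD removed.
Q·(S₀ − S) = 9.13 × (897 − 11.1) × 10⁻³ = 8.088 kg/d removed.
Net sludge production P_X = 0.3702 × 8.088 = 2.994 kg VSS/d.
Carbonaceous O₂ demand = substrate oxidised − cell-mass equivalent = 8.088 − 1.42 × 2.994 = 3.837 kg O₂/d.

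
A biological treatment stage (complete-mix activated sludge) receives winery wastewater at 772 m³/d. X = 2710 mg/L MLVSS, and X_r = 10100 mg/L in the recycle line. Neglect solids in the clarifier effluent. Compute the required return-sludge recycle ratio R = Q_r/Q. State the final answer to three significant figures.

R = Q_r/Q = X/(X_r − X) = 2710 / (10100 − 2710) = 0.3667.

R ≈ 0.367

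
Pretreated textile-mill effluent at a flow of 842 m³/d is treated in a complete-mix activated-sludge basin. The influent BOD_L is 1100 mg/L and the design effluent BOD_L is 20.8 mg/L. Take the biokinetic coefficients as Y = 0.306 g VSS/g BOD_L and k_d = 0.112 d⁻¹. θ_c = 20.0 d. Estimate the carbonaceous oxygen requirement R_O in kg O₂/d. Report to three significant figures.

The observed yield is Y_obs = Y/(1 + k_d·θ_c) = 0.306 / (1 + 0.112 × 20.0) = 0.306 / 3.240 = 0.09444 g VSS per g BOD_L removed.
Mass of BOD_L removed per day: Q(S₀ − S) = 842 × 1079 g/m³ = 908.7 kg/d.
Net sludge production P_X = 0.09444 × 908.7 = 85.82 kg VSS/d.
R_O = Q·(S₀ − S) − 1.42·P_X = 908.7 − 1.42 × 85.82 = 786.8 kg O₂/d.

R_O ≈ 787 kg O₂/d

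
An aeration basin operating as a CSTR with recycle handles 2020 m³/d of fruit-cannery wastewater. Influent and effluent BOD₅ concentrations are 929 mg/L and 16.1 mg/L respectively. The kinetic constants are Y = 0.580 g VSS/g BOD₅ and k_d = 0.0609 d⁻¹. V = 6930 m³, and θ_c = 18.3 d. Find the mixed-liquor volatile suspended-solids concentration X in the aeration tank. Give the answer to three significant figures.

X ≈ 1340 mg/L

X = Y·Q·ΔS·θ_c / [V·(1 + k_d θ_c)] = 0.580 × 2020 × (929 − 16.1) × 18.3 / [6930 × (1 + 0.0609 × 18.3)] = 1336 mg/L.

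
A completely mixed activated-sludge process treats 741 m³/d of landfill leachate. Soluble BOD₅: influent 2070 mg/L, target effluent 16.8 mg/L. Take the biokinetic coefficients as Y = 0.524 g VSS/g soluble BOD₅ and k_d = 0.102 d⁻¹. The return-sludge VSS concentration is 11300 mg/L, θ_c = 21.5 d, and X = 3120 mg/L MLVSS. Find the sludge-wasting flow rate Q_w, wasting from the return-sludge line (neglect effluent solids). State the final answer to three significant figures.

Q_w ≈ 22.1 m³/d

Rearranging the biomass balance for a CMAS with decay, V = Y·Q·ΔS·θ_c / [X·(1+k_d θ_c)] = 0.524 × 741 × (2070 − 16.8) × 21.5 / [3120 × (1 + 0.102 × 21.5)] = 1.71×10^7 / 9962 = 1721 m³.
θ_c = V·X/(Q_w·X_r) when wasting from the recycle, so Q_w = V·X/(θ_c·X_r) = 1721 × 3120 / (21.5 × 11300) = 22.10 m³/d.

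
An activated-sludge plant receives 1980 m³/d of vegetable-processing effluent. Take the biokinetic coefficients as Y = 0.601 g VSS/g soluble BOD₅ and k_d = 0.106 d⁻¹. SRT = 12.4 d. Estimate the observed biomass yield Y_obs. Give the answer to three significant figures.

The observed yield is Y_obs = Y/(1 + k_d·θ_c) = 0.601 / (1 + 0.106 × 12.4) = 0.601 / 2.314 = 0.2597 g VSS per g soluble BOD₅ removed.

Y_obs ≈ 0.260 g VSS/g soluble BOD₅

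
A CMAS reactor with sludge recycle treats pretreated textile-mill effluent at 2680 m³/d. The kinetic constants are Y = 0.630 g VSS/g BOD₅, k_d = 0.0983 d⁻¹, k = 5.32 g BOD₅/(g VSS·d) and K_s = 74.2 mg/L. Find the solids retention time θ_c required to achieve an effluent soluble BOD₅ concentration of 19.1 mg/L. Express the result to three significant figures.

From 1/θ_c = Y·k·S/(K_s + S) − k_d: Y·k·S/(K_s+S) = 0.630 × 5.32 × 19.1 / (74.2 + 19.1) = 0.6861 d⁻¹.
Then 1/θ_c = μ − k_d = 0.6861 − 0.0983 = 0.5878 d⁻¹, giving θ_c = 1.701 d.

θ_c ≈ 1.70 d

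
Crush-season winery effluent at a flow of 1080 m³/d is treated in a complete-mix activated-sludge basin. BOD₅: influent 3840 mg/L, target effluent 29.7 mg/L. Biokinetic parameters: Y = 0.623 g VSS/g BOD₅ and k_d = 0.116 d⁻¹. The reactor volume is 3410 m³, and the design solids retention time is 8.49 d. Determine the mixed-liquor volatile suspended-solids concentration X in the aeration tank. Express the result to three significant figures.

Solving the biomass balance for X: X = Y Q (S₀−S) θ_c / [V (1+k_d θ_c)] = 0.623 × 1080 × (3840 − 29.7) × 8.49 / [3410 × (1 + 0.116 × 8.49)] = 3216 mg/L.

X ≈ 3220 mg/L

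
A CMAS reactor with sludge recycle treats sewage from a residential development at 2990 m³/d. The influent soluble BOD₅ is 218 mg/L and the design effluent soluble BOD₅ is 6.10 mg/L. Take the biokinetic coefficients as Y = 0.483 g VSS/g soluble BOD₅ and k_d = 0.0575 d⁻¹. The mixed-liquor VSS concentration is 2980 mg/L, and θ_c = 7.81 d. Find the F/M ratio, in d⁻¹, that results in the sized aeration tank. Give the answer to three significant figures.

Rearranging the biomass balance for a CMAS with decay, V = Y·Q·ΔS·θ_c / [X·(1+k_d θ_c)] = 0.483 × 2990 × (218 − 6.10) × 7.81 / [2980 × (1 + 0.0575 × 7.81)] = 2.39×10^6 / 4318 = 553.5 m³.
Food-to-microorganism ratio F/M = Q S₀ / (V X) = 2990 × 218 / (553.5 × 2980) = 0.3952 d⁻¹.

F/M ≈ 0.395 d⁻¹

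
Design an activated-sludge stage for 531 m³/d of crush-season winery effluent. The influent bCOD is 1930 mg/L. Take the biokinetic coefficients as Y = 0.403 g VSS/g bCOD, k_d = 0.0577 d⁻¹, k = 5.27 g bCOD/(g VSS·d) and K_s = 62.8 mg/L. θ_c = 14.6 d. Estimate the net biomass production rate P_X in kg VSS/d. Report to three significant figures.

P_X ≈ 224 kg VSS/d

Effluent substrate depends only on kinetics and SRT: S = K_s(1 + k_d θ_c) / [θ_c(Yk − k_d) − 1] = 62.8 × (1 + 0.0577 × 14.6) / [14.6 × (0.403 × 5.27 − 0.0577) − 1] = 115.7 / 29.17 = 3.967 mg/L.
Correct the yield for decay: Y_obs = Y/(1 + k_d θ_c) = 0.403 / (1 + 0.0577 × 14.6) = 0.403 / 1.842 = 0.2187.
Q·(S₀ − S) = 531 × (1930 − 3.97) × 10⁻³ = 1023 kg/d removed.
Biomass produced: P_X = Y_obs·Q·ΔS = 0.2187 × 1023 ≈ 223.7 kg VSS/d.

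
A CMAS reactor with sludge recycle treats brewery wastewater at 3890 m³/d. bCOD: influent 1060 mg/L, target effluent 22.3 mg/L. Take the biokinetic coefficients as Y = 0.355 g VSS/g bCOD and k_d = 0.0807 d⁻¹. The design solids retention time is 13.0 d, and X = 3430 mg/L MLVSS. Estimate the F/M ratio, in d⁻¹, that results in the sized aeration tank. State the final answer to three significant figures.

F/M ≈ 0.454 d⁻¹

Rearranging the biomass balance for a CMAS with decay, V = Y·Q·ΔS·θ_c / [X·(1+k_d θ_c)] = 0.355 × 3890 × (1060 − 22.3) × 13.0 / [3430 × (1 + 0.0807 × 13.0)] = 1.86×10^7 / 7028 = 2651 m³.
F/M = Q·S₀ / (V·X) = 3890 × 1060 / (2651 × 3430) = 0.4536 g bCOD·(g VSS·d)⁻¹.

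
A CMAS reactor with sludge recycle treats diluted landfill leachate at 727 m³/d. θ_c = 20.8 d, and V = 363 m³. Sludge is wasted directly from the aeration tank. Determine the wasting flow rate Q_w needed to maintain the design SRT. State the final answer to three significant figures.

Q_w ≈ 17.5 m³/d

Wasting from the aeration tank: Q_w = V / θ_c = 363.0 / 20.8 = 17.45 m³/d.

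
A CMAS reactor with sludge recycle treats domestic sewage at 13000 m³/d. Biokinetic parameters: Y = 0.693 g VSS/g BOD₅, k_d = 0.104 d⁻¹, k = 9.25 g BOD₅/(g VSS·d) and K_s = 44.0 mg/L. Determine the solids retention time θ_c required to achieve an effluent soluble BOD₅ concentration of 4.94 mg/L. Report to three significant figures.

From 1/θ_c = Y·k·S/(K_s + S) − k_d: Y·k·S/(K_s+S) = 0.693 × 9.25 × 4.94 / (44.0 + 4.94) = 0.6471 d⁻¹.
Then 1/θ_c = μ − k_d = 0.6471 − 0.104 = 0.5431 d⁻¹, giving θ_c = 1.841 d.

θ_c ≈ 1.84 d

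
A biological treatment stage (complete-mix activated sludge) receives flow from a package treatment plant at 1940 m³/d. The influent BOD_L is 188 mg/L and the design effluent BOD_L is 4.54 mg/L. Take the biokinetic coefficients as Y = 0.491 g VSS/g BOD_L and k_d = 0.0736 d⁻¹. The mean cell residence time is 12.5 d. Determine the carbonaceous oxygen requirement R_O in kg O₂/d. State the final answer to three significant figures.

Y_obs = Y / (1 + k_d θ_c) = 0.491 / (1 + 0.0736 × 12.5) = 0.491 / 1.920 = 0.2557.
Substrate removed = Q·(S₀ − S) = 1940 m³/d × (188 − 4.54) g/m³ = 3.56×10^5 g/d = 355.9 kg/d.
Biomass synthesised: P_X = Y_obs × 355.9 = 91.02 kg VSS/d.
R_O = Q·ΔS − 1.42 P_X = 355.9 − 129.2 = 226.7 kg O₂/d.

R_O ≈ 227 kg O₂/d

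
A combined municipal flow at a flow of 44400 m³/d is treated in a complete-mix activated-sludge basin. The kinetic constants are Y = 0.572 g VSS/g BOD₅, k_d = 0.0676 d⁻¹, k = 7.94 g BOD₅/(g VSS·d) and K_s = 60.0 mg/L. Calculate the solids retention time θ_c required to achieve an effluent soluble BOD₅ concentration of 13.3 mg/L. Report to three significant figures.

Specific growth rate at S = 13.3 mg/L: μ = YkS/(K_s+S) = 0.572·7.94·13.3/(60.0+13.3) = 0.8241 d⁻¹.
θ_c = 1/(μ − k_d) = 1/(0.8241 − 0.0676) = 1/0.7565 = 1.322 d.

θ_c ≈ 1.32 d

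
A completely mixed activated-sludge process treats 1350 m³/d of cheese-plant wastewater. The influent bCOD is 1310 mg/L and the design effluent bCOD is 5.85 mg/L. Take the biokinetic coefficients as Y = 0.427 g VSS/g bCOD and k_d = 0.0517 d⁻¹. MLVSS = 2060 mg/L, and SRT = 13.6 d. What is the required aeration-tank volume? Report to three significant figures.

From the SRT design equation V = Y Q (S₀−S) θ_c / [X (1 + k_d θ_c)] = 0.427 × 1350 × (1310 − 5.85) × 13.6 / [2060 × (1 + 0.0517 × 13.6)] = 1.02×10^7 / 3508 = 2914 m³.

V ≈ 2910 m³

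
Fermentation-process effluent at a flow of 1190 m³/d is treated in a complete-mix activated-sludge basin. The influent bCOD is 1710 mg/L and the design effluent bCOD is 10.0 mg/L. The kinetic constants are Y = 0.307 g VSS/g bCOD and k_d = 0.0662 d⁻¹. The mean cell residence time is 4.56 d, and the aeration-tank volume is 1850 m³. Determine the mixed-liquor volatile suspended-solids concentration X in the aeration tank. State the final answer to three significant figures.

X ≈ 1180 mg/L

From V·X·(1 + k_d·θ_c) = Y·Q·(S₀ − S)·θ_c: X = 0.307 × 1190 × (1710 − 10.0) × 4.56 / [1850 × (1 + 0.0662 × 4.56)] = 1176 mg/L.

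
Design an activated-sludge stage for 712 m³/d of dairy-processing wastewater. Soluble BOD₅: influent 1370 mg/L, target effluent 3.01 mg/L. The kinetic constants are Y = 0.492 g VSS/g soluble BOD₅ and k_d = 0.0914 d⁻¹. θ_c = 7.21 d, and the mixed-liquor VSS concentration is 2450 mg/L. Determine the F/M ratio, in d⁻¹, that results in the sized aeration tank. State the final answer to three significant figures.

Rearranging the biomass balance for a CMAS with decay, V = Y·Q·ΔS·θ_c / [X·(1+k_d θ_c)] = 0.492 × 712 × (1370 − 3.01) × 7.21 / [2450 × (1 + 0.0914 × 7.21)] = 3.45×10^6 / 4065 = 849.4 m³.
Food-to-microorganism ratio F/M = Q S₀ / (V X) = 712 × 1370 / (849.4 × 2450) = 0.4687 d⁻¹.

F/M ≈ 0.469 d⁻¹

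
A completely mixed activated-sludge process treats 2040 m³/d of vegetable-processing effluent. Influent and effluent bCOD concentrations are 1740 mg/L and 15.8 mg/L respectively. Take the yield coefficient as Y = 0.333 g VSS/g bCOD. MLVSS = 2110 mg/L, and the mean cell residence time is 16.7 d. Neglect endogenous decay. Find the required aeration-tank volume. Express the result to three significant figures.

With k_d = 0 the design equation reduces to V = Y Q (S₀−S) θ_c / X = 0.333 × 2040 × (1740 − 15.8) × 16.7 / 2110 = 9270 m³.

V ≈ 9270 m³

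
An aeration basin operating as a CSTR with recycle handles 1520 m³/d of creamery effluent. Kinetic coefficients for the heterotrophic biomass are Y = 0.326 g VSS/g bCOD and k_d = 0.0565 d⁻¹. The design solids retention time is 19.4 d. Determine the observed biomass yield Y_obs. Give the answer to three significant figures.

Observed yield with endogenous decay: Y_obs = Y / (1 + k_d·θ_c) = 0.326 / (1 + 0.0565 × 19.4) = 0.326 / 2.096 = 0.1555 g VSS/g bCOD.

Y_obs ≈ 0.156 g VSS/g bCOD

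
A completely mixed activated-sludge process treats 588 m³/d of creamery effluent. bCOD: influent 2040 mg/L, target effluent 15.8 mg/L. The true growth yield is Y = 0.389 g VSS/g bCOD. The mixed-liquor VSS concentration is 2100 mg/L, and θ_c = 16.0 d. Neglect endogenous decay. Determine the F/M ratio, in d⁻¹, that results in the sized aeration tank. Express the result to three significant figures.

F/M ≈ 0.162 d⁻¹

V·X = Y·Q·ΔS·θ_c gives V = 0.389 × 588 × (2040 − 15.8) × 16.0 / 2100 = 3528 m³.
F/M = applied load / biomass = Q·S₀/(V·X) = 588 × 2040 / (3528 × 2100) = 0.1619 d⁻¹.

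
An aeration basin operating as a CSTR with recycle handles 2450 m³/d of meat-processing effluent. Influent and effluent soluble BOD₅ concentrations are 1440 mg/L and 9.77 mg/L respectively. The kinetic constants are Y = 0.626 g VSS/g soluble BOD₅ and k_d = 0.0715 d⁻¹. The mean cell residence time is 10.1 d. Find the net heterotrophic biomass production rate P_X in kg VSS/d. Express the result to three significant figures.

The observed yield is Y_obs = Y/(1 + k_d·θ_c) = 0.626 / (1 + 0.0715 × 10.1) = 0.626 / 1.722 = 0.3635 g VSS per g soluble BOD₅ removed.
Q·(S₀ − S) = 2450 × (1440 − 9.77) × 10⁻³ = 3504 kg/d removed.
P_X = Y_obs · Q(S₀ − S) = 0.3635 × 3504 = 1274 kg VSS/d.

P_X ≈ 1270 kg VSS/d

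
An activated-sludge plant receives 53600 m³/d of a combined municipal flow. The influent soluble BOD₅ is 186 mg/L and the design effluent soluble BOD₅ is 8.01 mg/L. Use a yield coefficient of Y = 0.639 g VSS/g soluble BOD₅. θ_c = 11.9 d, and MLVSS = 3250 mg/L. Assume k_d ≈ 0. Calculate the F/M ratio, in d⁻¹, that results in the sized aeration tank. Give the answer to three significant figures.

With k_d = 0 the design equation reduces to V = Y Q (S₀−S) θ_c / X = 0.639 × 53600 × (186 − 8.01) × 11.9 / 3250 = 22322 m³.
F/M = Q·S₀ / (V·X) = 53600 × 186 / (22322 × 3250) = 0.1374 g soluble BOD₅·(g VSS·d)⁻¹.

F/M ≈ 0.137 d⁻¹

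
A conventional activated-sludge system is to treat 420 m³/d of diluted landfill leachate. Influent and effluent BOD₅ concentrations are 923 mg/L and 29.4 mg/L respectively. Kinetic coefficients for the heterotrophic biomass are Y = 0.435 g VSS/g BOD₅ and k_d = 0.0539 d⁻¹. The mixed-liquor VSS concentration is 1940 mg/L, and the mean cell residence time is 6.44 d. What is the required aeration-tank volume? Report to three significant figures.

Rearranging the biomass balance for a CMAS with decay, V = Y·Q·ΔS·θ_c / [X·(1+k_d θ_c)] = 0.435 × 420 × (923 − 29.4) × 6.44 / [1940 × (1 + 0.0539 × 6.44)] = 1.05×10^6 / 2613 = 402.3 m³.

V ≈ 402 m³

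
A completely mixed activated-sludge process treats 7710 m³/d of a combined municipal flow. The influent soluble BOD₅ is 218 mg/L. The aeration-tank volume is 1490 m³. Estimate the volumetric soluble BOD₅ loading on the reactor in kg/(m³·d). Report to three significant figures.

L_v ≈ 1.13 kg soluble BOD₅/(m³·d)

Applied soluble BOD₅ load per unit volume = Q·S₀/V = (7710 × 218/1000)/1490 = 1.128 kg soluble BOD₅·m⁻³·d⁻¹.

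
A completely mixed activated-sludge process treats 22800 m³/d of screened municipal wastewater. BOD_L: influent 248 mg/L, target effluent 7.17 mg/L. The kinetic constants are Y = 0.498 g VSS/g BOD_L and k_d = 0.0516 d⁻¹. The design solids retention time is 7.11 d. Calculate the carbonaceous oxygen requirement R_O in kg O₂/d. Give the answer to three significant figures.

Observed yield with endogenous decay: Y_obs = Y / (1 + k_d·θ_c) = 0.498 / (1 + 0.0516 × 7.11) = 0.498 / 1.367 = 0.3643 g VSS/g BOD_L.
Substrate removed = Q·(S₀ − S) = 22800 m³/d × (248 − 7.17) g/m³ = 5.49×10^6 g/d = 5491 kg/d.
Biomass synthesised: P_X = Y_obs × 5491 = 2001 kg VSS/d.
Carbonaceous O₂ demand = substrate oxidised − cell-mass equivalent = 5491 − 1.42 × 2001 = 2650 kg O₂/d.

R_O ≈ 2650 kg O₂/d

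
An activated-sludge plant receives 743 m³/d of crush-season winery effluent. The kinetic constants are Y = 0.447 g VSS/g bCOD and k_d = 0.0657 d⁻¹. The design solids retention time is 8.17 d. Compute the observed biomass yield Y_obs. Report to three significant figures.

Observed yield with endogenous decay: Y_obs = Y / (1 + k_d·θ_c) = 0.447 / (1 + 0.0657 × 8.17) = 0.447 / 1.537 = 0.2909 g VSS/g bCOD.

Y_obs ≈ 0.291 g VSS/g bCOD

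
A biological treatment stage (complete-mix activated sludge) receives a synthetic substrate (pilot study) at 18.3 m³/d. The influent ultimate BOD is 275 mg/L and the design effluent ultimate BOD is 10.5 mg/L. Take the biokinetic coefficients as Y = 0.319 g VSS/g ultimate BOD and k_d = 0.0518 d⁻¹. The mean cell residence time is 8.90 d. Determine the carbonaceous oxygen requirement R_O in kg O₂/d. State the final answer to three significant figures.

R_O ≈ 3.34 kg O₂/d

Y_obs = Y / (1 + k_d θ_c) = 0.319 / (1 + 0.0518 × 8.90) = 0.319 / 1.461 = 0.2183.
Substrate removed = Q·(S₀ − S) = 18.3 m³/d × (275 − 10.5) g/m³ = 4.84×10^3 g/d = 4.840 kg/d.
Net sludge production P_X = 0.2183 × 4.840 = 1.057 kg VSS/d.
R_O = Q·ΔS − 1.42 P_X = 4.840 − 1.501 = 3.340 kg O₂/d.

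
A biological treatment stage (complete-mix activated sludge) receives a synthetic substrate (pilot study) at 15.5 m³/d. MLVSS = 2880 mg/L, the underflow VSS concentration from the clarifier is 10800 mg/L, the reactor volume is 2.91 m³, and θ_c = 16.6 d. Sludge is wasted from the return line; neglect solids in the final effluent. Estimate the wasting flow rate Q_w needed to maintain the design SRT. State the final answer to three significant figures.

Q_w ≈ 0.0467 m³/d

θ_c = V·X/(Q_w·X_r) when wasting from the recycle, so Q_w = V·X/(θ_c·X_r) = 2.910 × 2880 / (16.6 × 10800) = 0.04675 m³/d.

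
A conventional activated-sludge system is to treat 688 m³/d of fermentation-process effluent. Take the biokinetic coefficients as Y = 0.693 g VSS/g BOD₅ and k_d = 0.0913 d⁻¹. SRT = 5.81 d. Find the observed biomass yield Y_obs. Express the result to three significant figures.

Y_obs ≈ 0.453 g VSS/g BOD₅

Y_obs = Y / (1 + k_d θ_c) = 0.693 / (1 + 0.0913 × 5.81) = 0.693 / 1.530 = 0.4528.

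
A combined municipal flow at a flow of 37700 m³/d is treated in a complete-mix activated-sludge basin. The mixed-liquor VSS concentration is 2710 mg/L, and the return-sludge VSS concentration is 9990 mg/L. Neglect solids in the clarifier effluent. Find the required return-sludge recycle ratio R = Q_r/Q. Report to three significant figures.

R ≈ 0.372

R = Q_r/Q = X/(X_r − X) = 2710 / (9990 − 2710) = 0.3723.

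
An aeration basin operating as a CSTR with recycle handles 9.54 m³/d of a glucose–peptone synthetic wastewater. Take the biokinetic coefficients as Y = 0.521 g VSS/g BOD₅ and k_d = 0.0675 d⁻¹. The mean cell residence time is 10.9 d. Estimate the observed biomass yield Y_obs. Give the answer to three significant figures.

Y_obs ≈ 0.300 g VSS/g BOD₅

Observed yield with endogenous decay: Y_obs = Y / (1 + k_d·θ_c) = 0.521 / (1 + 0.0675 × 10.9) = 0.521 / 1.736 = 0.3002 g VSS/g BOD₅.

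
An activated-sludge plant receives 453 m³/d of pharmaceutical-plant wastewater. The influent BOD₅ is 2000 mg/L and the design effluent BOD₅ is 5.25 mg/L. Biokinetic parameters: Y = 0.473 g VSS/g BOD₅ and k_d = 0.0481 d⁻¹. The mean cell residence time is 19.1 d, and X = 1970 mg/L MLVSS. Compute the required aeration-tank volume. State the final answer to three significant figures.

V ≈ 2160 m³

Steady-state biomass mass balance: V·X·(1 + k_d·θ_c) = Y·Q·(S₀ − S)·θ_c, so V = 0.473 × 453 × (2000 − 5.25) × 19.1 / [1970 × (1 + 0.0481 × 19.1)] = 8.16×10^6 / 3780 = 2160 m³.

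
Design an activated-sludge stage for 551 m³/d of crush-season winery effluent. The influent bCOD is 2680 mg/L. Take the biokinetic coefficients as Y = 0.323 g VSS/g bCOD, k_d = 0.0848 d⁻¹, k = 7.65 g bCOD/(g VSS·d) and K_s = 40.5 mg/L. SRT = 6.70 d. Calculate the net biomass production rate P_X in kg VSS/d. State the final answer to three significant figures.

From the Monod/SRT balance for a CMAS, S = K_s·(1+k_d θ_c)/[θ_c·(Y k − k_d) − 1] = 40.5 × (1 + 0.0848 × 6.70) / [6.70 × (0.323 × 7.65 − 0.0848) − 1] = 63.51 / 14.99 = 4.238 mg/L.
Correct the yield for decay: Y_obs = Y/(1 + k_d θ_c) = 0.323 / (1 + 0.0848 × 6.70) = 0.323 / 1.568 = 0.2060.
Q·(S₀ − S) = 551 × (2680 − 4.24) × 10⁻³ = 1474 kg/d removed.
So the net sludge growth is P_X = 0.2060 × 1474 = 303.7 kg VSS/d.

P_X ≈ 304 kg VSS/d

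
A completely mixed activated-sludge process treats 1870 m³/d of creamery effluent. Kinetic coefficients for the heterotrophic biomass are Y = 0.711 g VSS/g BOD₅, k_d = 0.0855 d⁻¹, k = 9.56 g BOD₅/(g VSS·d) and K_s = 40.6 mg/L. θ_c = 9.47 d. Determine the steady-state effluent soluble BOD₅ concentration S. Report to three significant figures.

Effluent substrate depends only on kinetics and SRT: S = K_s(1 + k_d θ_c) / [θ_c(Yk − k_d) − 1] = 40.6 × (1 + 0.0855 × 9.47) / [9.47 × (0.711 × 9.56 − 0.0855) − 1] = 73.47 / 62.56 = 1.174 mg/L.

S ≈ 1.17 mg/L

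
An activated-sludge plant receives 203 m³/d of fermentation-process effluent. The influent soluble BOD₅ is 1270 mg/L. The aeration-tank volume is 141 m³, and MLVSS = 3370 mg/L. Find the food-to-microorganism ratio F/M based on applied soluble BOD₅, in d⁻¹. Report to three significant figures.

F/M = applied load / biomass = Q·S₀/(V·X) = 203 × 1270 / (141.0 × 3370) = 0.5426 d⁻¹.

F/M ≈ 0.543 d⁻¹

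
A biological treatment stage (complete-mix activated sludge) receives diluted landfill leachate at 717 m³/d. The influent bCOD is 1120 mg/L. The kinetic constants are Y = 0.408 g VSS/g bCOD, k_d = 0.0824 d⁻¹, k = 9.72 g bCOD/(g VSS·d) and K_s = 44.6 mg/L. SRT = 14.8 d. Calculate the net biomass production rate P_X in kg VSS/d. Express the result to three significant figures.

Effluent substrate depends only on kinetics and SRT: S = K_s(1 + k_d θ_c) / [θ_c(Yk − k_d) − 1] = 44.6 × (1 + 0.0824 × 14.8) / [14.8 × (0.408 × 9.72 − 0.0824) − 1] = 98.99 / 56.47 = 1.753 mg/L.
Correct the yield for decay: Y_obs = Y/(1 + k_d θ_c) = 0.408 / (1 + 0.0824 × 14.8) = 0.408 / 2.220 = 0.1838.
Substrate removed = Q·(S₀ − S) = 717 m³/d × (1120 − 1.75) g/m³ = 8.02×10^5 g/d = 801.8 kg/d.
Biomass produced: P_X = Y_obs·Q·ΔS = 0.1838 × 801.8 ≈ 147.4 kg VSS/d.

P_X ≈ 147 kg VSS/d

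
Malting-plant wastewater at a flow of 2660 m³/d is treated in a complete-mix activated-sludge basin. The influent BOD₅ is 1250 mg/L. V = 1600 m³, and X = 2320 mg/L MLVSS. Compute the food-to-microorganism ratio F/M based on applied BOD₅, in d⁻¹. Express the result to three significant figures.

F/M ≈ 0.896 d⁻¹

F/M = Q·S₀ / (V·X) = 2660 × 1250 / (1600 × 2320) = 0.8957 g BOD₅·(g VSS·d)⁻¹.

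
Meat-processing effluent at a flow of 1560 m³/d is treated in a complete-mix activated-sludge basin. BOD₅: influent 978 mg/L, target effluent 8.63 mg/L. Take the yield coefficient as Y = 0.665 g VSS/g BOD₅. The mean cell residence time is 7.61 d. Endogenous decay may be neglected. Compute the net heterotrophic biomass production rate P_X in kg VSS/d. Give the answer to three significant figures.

No decay correction is needed, so Y_obs = Y = 0.665.
ΔS = 978 − 8.63 = 969.4 mg/L, so the substrate removal rate is 1560 × 969.4/1000 = 1512 kg BOD₅/d.
P_X = Y_obs · Q(S₀ − S) = 0.6650 × 1512 = 1006 kg VSS/d.

P_X ≈ 1010 kg VSS/d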